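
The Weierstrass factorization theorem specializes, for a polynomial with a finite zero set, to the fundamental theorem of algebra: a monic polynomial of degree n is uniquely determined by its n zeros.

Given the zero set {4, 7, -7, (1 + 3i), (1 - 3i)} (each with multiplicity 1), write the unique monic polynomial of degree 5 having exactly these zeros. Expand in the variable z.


The polynomial is p(z) = ∏_{α ∈ S} (z − α), where S = {4, 7, -7, (1 + 3i), (1 - 3i)}.
Expanding the product yields: p(z) = z^5 -6·z^4 -31·z^3 + 254·z^2 -882·z + 1960.
Note conjugate pairs combine to real quadratics: (z − (1+3i))(z − (1−3i)) = z² − 2z + 10.
The resulting polynomial has degree 5 and real coefficients as required.

p(z) = z^5 -6·z^4 -31·z^3 + 254·z^2 -882·z + 1960.


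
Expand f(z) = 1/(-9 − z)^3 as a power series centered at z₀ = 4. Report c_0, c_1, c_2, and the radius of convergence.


Let w = z − z₀, so z = z₀ + w.
Then -9 − z = -9 − (z₀ + w) = (-9 − z₀) − w = -13 − w.
f(z) = 1/(-13 − w)^3 = (1/(-13)^3) · (1 − w/(-13))^{−3}.
By the binomial series (1−u)^{−3} = Σ_{n≥0} C(n+2, 2) u^n for |u|<1, with u = w/(-13):
  c_n = C(n+2, 2) / (-13)^(n+3).
  c_0 = 1/(-13)^3 = -1/2197.
  c_1 = 3/(-13)^4 = 3/28561.
  c_2 = 6/(-13)^5 = -6/371293.
The series is valid for |w/d| < 1, i.e. |z − z₀| < |d|.
Radius of convergence: R = |-9 − z₀| = |-13| = 13 (distance from z₀ to the singularity z = -9).

c_0 = -1/2197, c_1 = 3/28561, c_2 = -6/371293; R = 13.


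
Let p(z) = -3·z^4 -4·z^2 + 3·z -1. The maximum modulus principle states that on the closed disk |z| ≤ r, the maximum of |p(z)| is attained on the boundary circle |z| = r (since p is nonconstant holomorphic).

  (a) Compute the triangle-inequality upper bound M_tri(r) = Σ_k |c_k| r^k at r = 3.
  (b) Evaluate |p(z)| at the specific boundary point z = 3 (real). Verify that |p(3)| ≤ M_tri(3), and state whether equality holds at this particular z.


Coefficients: c_0 = -1, c_1 = 3, c_2 = -4, c_3 = 0, c_4 = -3. Radius r = 3.
Part (a). Triangle bound: M_tri(r) = Σ_k |c_k| r^k
  = |-1|·3^0 + |3|·3^1 + |-4|·3^2 + |0|·3^3 + |-3|·3^4
  = 1 + 9 + 36 + 0 + 243 = 289.
This bounds M(r) := max_{|z|=r} |p(z)| from above; equality holds iff all terms c_k z^k can be made to align in phase at a single z on |z|=r.
Part (b). At z = 3 (real, on the circle |z| = r):
  p(3) = (-1)·3^0 + (3)·3^1 + (-4)·3^2 + (0)·3^3 + (-3)·3^4 = -271.
  |p(3)| = 271.
Check: |p(3)| = 271 ≤ 289 = M_tri(3). ✓ Equality does not hold at z = 3 (the coefficients have mixed signs, so the terms do not all align in phase there).

M_tri(3) = 289; |p(3)| = 271; equality at z=3: no.


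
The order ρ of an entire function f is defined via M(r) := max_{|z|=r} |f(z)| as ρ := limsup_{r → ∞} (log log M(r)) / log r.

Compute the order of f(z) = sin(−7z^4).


Write sin(w) = (e^{iw} ± e^{−iw})/(2 or 2i), so |sin(w)| ≤ e^{|w|}. With w = −7z^4, |w| ≤ 7r^4 + 0 on |z|=r, giving M(r) ≤ e^{7r^4 + 0} and ρ ≤ 4. For the lower bound, choose z on |z|=r with -7z^4 purely imaginary of modulus 7r^4; then |sin(−7z^4)| grows like e^{7r^4}/2, so ρ ≥ 4. Hence ρ = 4.
Therefore ρ = 4.

Order ρ = 4.


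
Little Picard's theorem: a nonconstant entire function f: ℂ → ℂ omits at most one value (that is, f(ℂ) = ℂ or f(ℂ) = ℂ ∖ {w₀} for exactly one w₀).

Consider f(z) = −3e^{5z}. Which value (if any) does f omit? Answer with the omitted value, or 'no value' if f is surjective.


Little Picard bounds the complement of f(ℂ) to at most one point.
e^{5z} is never zero on ℂ, so -3·e^{5z} takes every value in ℂ ∖ {0}. Adding 0 shifts the range to ℂ ∖ {0}. Thus f omits exactly the value 0.

Omitted value: 0.


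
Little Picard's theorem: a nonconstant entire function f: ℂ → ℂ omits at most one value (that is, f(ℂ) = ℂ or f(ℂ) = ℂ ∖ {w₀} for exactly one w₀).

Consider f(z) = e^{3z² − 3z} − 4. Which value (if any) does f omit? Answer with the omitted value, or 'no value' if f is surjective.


Little Picard bounds the complement of f(ℂ) to at most one point.
The exponent g(z) = 3z² − 3z is a nonconstant polynomial, hence surjective onto ℂ. So e^{g(z)} takes every value in {e^w : w ∈ ℂ} = ℂ ∖ {0}. Adding -4 shifts the range to ℂ ∖ {-4}. f omits exactly -4.

Omitted value: -4.


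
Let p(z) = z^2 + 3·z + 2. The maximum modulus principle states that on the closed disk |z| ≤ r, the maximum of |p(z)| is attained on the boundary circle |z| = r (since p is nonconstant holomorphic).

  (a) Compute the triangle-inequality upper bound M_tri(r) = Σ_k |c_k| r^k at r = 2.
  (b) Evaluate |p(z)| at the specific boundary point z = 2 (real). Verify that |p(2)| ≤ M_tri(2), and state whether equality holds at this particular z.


Coefficients: c_0 = 2, c_1 = 3, c_2 = 1. Radius r = 2.
Part (a). Triangle bound: M_tri(r) = Σ_k |c_k| r^k
  = |2|·2^0 + |3|·2^1 + |1|·2^2
  = 2 + 6 + 4 = 12.
This bounds M(r) := max_{|z|=r} |p(z)| from above; equality holds iff all terms c_k z^k can be made to align in phase at a single z on |z|=r.
Part (b). At z = 2 (real, on the circle |z| = r):
  p(2) = (2)·2^0 + (3)·2^1 + (1)·2^2 = 12.
  |p(2)| = 12.
Since all nonzero coefficients share the same sign, |p(2)| = 12 = M_tri(2); the triangle bound is attained at z = 2, so in fact M(r) = 12.

M_tri(2) = 12; |p(2)| = 12; equality at z=2: yes.


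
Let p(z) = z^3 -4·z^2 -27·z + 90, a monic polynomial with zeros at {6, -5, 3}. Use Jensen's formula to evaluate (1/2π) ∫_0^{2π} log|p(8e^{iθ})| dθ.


Zeros: -5, 3, 6; r = 8.
Inside |z| < r: -5, 3, 6. Outside (|z| ≥ r): ∅.
p(0) = 90, so log|p(0)| = log(90) = 4.4998.
Apply Jensen: I(r) = log|p(0)| + Σ_k log(r/|z_k|), summed over zeros inside |z| < r.
  log(r/|z_k|) for z_k = 6: log(8/6) = 0.2877
  log(r/|z_k|) for z_k = -5: log(8/5) = 0.4700
  log(r/|z_k|) for z_k = 3: log(8/3) = 0.9808
Sum over inside zeros: 1.7385.
I(r) = log|p(0)| + (inside sum) = 4.4998 + 1.7385 = 6.2383.
Closed form (all zeros inside, monic): I(r) = n·log(r) = 3·log(8) = 6.2383. ✓

I(r) ≈ 6.2383.


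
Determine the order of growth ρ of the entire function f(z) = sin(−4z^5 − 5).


Write sin(w) = (e^{iw} ± e^{−iw})/(2 or 2i), so |sin(w)| ≤ e^{|w|}. With w = −4z^5 − 5, |w| ≤ 4r^5 + 5 on |z|=r, giving M(r) ≤ e^{4r^5 + 5} and ρ ≤ 5. For the lower bound, choose z on |z|=r with -4z^5 purely imaginary of modulus 4r^5; then |sin(−4z^5 − 5)| grows like e^{4r^5}/2, so ρ ≥ 5. Hence ρ = 5.
Therefore ρ = 5.

Order ρ = 5.


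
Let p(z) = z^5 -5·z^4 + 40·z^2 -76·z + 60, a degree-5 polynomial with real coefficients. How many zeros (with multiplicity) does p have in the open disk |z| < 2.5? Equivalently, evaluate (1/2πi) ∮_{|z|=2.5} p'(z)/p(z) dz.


The zeros of p are: (1 + 1i), (1 - 1i), -3, (3 + 1i), (3 - 1i).
Their magnitudes are: 1.414, 1.414, 3, 3.162, 3.162.
Zeros with |z| < R = 2.5: (1 + 1i), (1 - 1i).
Count = 2.
By the argument principle, (1/2πi) ∮_{|z|=R} p'(z)/p(z) dz equals exactly this count.

Number of zeros inside |z| < 2.5: 2.


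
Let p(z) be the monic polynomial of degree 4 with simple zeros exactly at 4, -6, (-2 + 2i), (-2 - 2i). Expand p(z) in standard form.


The polynomial is p(z) = ∏_{α ∈ S} (z − α), where S = {4, -6, (-2 + 2i), (-2 - 2i)}.
Expanding the product yields: p(z) = z^4 + 6·z^3 -8·z^2 -80·z -192.
Note conjugate pairs combine to real quadratics: (z − (-2+2i))(z − (-2−2i)) = z² + 4z + 8.
The resulting polynomial has degree 4 and real coefficients as required.

p(z) = z^4 + 6·z^3 -8·z^2 -80·z -192.


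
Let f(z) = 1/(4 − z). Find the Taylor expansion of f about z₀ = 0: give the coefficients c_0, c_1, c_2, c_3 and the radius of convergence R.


Let w = z − z₀, so z = z₀ + w.
Then 4 − z = 4 − (z₀ + w) = (4 − z₀) − w = 4 − w.
f(z) = 1/(4 − w) = (1/(4)) · 1/(1 − w/(4)) = Σ_{n≥0} w^n / (4)^(n+1).
So c_n = 1/(4)^(n+1):
  c_0 = 1/(4)^1 = 1/4.
  c_1 = 1/(4)^2 = 1/16.
  c_2 = 1/(4)^3 = 1/64.
  c_3 = 1/(4)^4 = 1/256.
The series is valid for |w/d| < 1, i.e. |z − z₀| < |d|.
Radius of convergence: R = |4 − z₀| = |4| = 4 (distance from z₀ to the singularity z = 4).

c_0 = 1/4, c_1 = 1/16, c_2 = 1/64, c_3 = 1/256; R = 4.


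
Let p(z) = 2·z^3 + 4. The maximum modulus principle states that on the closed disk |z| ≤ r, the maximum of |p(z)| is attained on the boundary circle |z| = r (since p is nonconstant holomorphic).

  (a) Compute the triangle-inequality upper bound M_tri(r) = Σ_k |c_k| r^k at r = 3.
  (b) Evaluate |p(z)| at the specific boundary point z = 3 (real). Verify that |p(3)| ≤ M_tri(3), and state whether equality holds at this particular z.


Coefficients: c_0 = 4, c_1 = 0, c_2 = 0, c_3 = 2. Radius r = 3.
Part (a). Triangle bound: M_tri(r) = Σ_k |c_k| r^k
  = |4|·3^0 + |0|·3^1 + |0|·3^2 + |2|·3^3
  = 4 + 0 + 0 + 54 = 58.
This bounds M(r) := max_{|z|=r} |p(z)| from above; equality holds iff all terms c_k z^k can be made to align in phase at a single z on |z|=r.
Part (b). At z = 3 (real, on the circle |z| = r):
  p(3) = (4)·3^0 + (0)·3^1 + (0)·3^2 + (2)·3^3 = 58.
  |p(3)| = 58.
Since all nonzero coefficients share the same sign, |p(3)| = 58 = M_tri(3); the triangle bound is attained at z = 3, so in fact M(r) = 58.

M_tri(3) = 58; |p(3)| = 58; equality at z=3: yes.


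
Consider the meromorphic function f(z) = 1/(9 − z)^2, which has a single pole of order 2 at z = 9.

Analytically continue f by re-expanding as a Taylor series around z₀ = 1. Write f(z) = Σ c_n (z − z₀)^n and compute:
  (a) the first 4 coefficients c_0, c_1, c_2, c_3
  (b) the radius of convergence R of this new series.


Let w = z − z₀, so z = z₀ + w.
Then 9 − z = 9 − (z₀ + w) = (9 − z₀) − w = 8 − w.
f(z) = 1/(8 − w)^2 = (1/(8)^2) · (1 − w/(8))^{−2}.
By the binomial series (1−u)^{−2} = Σ_{n≥0} C(n+1, 1) u^n for |u|<1, with u = w/(8):
  c_n = C(n+1, 1) / (8)^(n+2).
  c_0 = 1/(8)^2 = 1/64.
  c_1 = 2/(8)^3 = 1/256.
  c_2 = 3/(8)^4 = 3/4096.
  c_3 = 4/(8)^5 = 1/8192.
The series is valid for |w/d| < 1, i.e. |z − z₀| < |d|.
Radius of convergence: R = |9 − z₀| = |8| = 8 (distance from z₀ to the singularity z = 9).

c_0 = 1/64, c_1 = 1/256, c_2 = 3/4096, c_3 = 1/8192; R = 8.


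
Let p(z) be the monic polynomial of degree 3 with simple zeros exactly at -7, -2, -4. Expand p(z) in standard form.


The polynomial is p(z) = ∏_{α ∈ S} (z − α), where S = {-7, -2, -4}.
Expanding the product yields: p(z) = z^3 + 13·z^2 + 50·z + 56.
The resulting polynomial has degree 3 and real coefficients as required.

p(z) = z^3 + 13·z^2 + 50·z + 56.


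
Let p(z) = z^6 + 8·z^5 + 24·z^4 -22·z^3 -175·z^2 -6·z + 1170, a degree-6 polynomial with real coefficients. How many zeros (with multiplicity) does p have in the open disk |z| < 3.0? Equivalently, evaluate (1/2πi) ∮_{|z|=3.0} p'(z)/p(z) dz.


The zeros of p are: (-3 + 2i), (-3 - 2i), (-3 + 3i), (-3 - 3i), (2 + 1i), (2 - 1i).
Their magnitudes are: 3.606, 3.606, 4.243, 4.243, 2.236, 2.236.
Zeros with |z| < R = 3.0: (2 + 1i), (2 - 1i).
Count = 2.
By the argument principle, (1/2πi) ∮_{|z|=R} p'(z)/p(z) dz equals exactly this count.

Number of zeros inside |z| < 3.0: 2.


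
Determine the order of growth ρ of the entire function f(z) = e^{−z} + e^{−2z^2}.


Each summand is entire of order 1 and 2 respectively (as in the single-exponential case). The order of a sum is at most the max of the orders, so ρ ≤ 2. For the lower bound: on |z|=r choose arg z so that -2z^2 is real positive; then |e^{-2z^2}| = e^{2r^2} while |e^{-1z}| ≤ e^{1r^1} = o(e^{2r^2}). So |f| ≥ e^{2r^2}(1 − o(1)) and ρ ≥ 2. Hence ρ = max(1, 2) = 2.
Therefore ρ = 2.

Order ρ = 2.


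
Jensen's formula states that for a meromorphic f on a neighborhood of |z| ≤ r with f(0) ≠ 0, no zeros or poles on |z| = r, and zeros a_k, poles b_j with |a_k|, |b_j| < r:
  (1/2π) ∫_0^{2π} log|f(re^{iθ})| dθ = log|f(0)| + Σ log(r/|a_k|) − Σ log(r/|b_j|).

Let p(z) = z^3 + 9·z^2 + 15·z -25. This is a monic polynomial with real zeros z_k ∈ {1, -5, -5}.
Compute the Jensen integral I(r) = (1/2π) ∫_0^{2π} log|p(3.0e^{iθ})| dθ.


Zeros: -5, -5, 1; r = 3.0.
Inside |z| < r: 1. Outside (|z| ≥ r): -5, -5.
p(0) = -25, so log|p(0)| = log(25) = 3.2189.
Apply Jensen: I(r) = log|p(0)| + Σ_k log(r/|z_k|), summed over zeros inside |z| < r.
  log(r/|z_k|) for z_k = 1: log(3.0/1) = 1.0986
  Outside zeros (-5, -5) contribute nothing to the Jensen sum.
Sum over inside zeros: 1.0986.
I(r) = log|p(0)| + (inside sum) = 3.2189 + 1.0986 = 4.3175.
Note: since some zeros are outside |z| ≤ r, the simplified n·log(r) form does NOT apply — only the inside zeros contribute.

I(r) ≈ 4.3175.


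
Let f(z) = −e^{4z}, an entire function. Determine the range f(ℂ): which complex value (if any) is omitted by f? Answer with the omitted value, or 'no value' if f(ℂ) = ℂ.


Little Picard bounds the complement of f(ℂ) to at most one point.
e^{4z} is never zero on ℂ, so -1·e^{4z} takes every value in ℂ ∖ {0}. Adding 0 shifts the range to ℂ ∖ {0}. Thus f omits exactly the value 0.

Omitted value: 0.


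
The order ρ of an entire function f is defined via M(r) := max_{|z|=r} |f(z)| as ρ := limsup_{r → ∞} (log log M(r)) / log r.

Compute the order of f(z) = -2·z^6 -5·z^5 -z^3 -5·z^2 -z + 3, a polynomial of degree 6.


|f(z)| ≤ Σ|c_k|·r^k = O(r^6) as r → ∞. Polynomial growth is O(e^{r^ε}) for every ε > 0 (since r^6/e^{r^ε} → 0), so ρ ≤ ε for all ε > 0, i.e. ρ = 0. Every nonconstant polynomial has order 0.
Therefore ρ = 0.

Order ρ = 0.


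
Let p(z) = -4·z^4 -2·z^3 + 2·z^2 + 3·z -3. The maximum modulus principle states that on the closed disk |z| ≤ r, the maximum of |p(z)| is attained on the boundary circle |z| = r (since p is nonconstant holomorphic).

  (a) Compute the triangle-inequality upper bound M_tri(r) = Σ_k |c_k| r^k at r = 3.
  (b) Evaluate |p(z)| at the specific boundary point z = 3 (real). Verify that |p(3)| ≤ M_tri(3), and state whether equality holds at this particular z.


Coefficients: c_0 = -3, c_1 = 3, c_2 = 2, c_3 = -2, c_4 = -4. Radius r = 3.
Part (a). Triangle bound: M_tri(r) = Σ_k |c_k| r^k
  = |-3|·3^0 + |3|·3^1 + |2|·3^2 + |-2|·3^3 + |-4|·3^4
  = 3 + 9 + 18 + 54 + 324 = 408.
This bounds M(r) := max_{|z|=r} |p(z)| from above; equality holds iff all terms c_k z^k can be made to align in phase at a single z on |z|=r.
Part (b). At z = 3 (real, on the circle |z| = r):
  p(3) = (-3)·3^0 + (3)·3^1 + (2)·3^2 + (-2)·3^3 + (-4)·3^4 = -354.
  |p(3)| = 354.
Check: |p(3)| = 354 ≤ 408 = M_tri(3). ✓ Equality does not hold at z = 3 (the coefficients have mixed signs, so the terms do not all align in phase there).

M_tri(3) = 408; |p(3)| = 354; equality at z=3: no.


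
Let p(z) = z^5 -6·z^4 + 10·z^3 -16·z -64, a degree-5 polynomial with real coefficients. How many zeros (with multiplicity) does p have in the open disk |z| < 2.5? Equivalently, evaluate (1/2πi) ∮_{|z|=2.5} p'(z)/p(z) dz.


The zeros of p are: (-1 + 1i), (-1 - 1i), (2 + 2i), (2 - 2i), 4.
Their magnitudes are: 1.414, 1.414, 2.828, 2.828, 4.
Zeros with |z| < R = 2.5: (-1 + 1i), (-1 - 1i).
Count = 2.
By the argument principle, (1/2πi) ∮_{|z|=R} p'(z)/p(z) dz equals exactly this count.

Number of zeros inside |z| < 2.5: 2.


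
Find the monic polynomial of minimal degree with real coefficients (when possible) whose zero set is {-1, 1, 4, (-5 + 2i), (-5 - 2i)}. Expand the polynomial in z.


The polynomial is p(z) = ∏_{α ∈ S} (z − α), where S = {-1, 1, 4, (-5 + 2i), (-5 - 2i)}.
Expanding the product yields: p(z) = z^5 + 6·z^4 -12·z^3 -122·z^2 + 11·z + 116.
Note conjugate pairs combine to real quadratics: (z − (-5+2i))(z − (-5−2i)) = z² + 10z + 29.
The resulting polynomial has degree 5 and real coefficients as required.

p(z) = z^5 + 6·z^4 -12·z^3 -122·z^2 + 11·z + 116.


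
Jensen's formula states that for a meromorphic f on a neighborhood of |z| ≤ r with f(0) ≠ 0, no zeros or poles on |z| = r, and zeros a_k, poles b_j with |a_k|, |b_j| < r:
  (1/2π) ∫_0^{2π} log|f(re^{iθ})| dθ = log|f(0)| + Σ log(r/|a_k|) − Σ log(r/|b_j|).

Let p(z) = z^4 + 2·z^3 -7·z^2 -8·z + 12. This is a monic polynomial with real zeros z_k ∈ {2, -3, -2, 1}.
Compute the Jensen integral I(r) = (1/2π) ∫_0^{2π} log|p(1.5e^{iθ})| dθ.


Zeros: -3, -2, 1, 2; r = 1.5.
Inside |z| < r: 1. Outside (|z| ≥ r): -3, -2, 2.
p(0) = 12, so log|p(0)| = log(12) = 2.4849.
Apply Jensen: I(r) = log|p(0)| + Σ_k log(r/|z_k|), summed over zeros inside |z| < r.
  log(r/|z_k|) for z_k = 1: log(1.5/1) = 0.4055
  Outside zeros (-3, -2, 2) contribute nothing to the Jensen sum.
Sum over inside zeros: 0.4055.
I(r) = log|p(0)| + (inside sum) = 2.4849 + 0.4055 = 2.8904.
Note: since some zeros are outside |z| ≤ r, the simplified n·log(r) form does NOT apply — only the inside zeros contribute.

I(r) ≈ 2.8904.


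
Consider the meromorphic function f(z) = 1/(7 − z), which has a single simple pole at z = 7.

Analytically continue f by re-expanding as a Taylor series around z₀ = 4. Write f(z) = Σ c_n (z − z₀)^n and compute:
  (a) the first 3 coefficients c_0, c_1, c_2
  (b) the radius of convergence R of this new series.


Let w = z − z₀, so z = z₀ + w.
Then 7 − z = 7 − (z₀ + w) = (7 − z₀) − w = 3 − w.
f(z) = 1/(3 − w) = (1/(3)) · 1/(1 − w/(3)) = Σ_{n≥0} w^n / (3)^(n+1).
So c_n = 1/(3)^(n+1):
  c_0 = 1/(3)^1 = 1/3.
  c_1 = 1/(3)^2 = 1/9.
  c_2 = 1/(3)^3 = 1/27.
The series is valid for |w/d| < 1, i.e. |z − z₀| < |d|.
Radius of convergence: R = |7 − z₀| = |3| = 3 (distance from z₀ to the singularity z = 7).

c_0 = 1/3, c_1 = 1/9, c_2 = 1/27; R = 3.


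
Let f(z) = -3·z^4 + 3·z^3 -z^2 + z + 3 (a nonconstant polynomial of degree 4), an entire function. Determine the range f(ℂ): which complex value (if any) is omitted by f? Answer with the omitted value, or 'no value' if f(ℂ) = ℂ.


Little Picard bounds the complement of f(ℂ) to at most one point.
For every w ∈ ℂ, the equation p(z) − w = 0 is a nonconstant polynomial in z and hence has at least one root by the fundamental theorem of algebra. So p is surjective onto ℂ, omitting no value.

Omitted value: no value.


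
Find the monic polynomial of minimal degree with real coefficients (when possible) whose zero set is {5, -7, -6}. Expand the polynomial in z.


The polynomial is p(z) = ∏_{α ∈ S} (z − α), where S = {5, -7, -6}.
Expanding the product yields: p(z) = z^3 + 8·z^2 -23·z -210.
The resulting polynomial has degree 3 and real coefficients as required.

p(z) = z^3 + 8·z^2 -23·z -210.


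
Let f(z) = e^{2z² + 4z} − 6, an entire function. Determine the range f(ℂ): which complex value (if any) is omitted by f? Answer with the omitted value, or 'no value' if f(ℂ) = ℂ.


Little Picard bounds the complement of f(ℂ) to at most one point.
The exponent g(z) = 2z² + 4z is a nonconstant polynomial, hence surjective onto ℂ. So e^{g(z)} takes every value in {e^w : w ∈ ℂ} = ℂ ∖ {0}. Adding -6 shifts the range to ℂ ∖ {-6}. f omits exactly -6.

Omitted value: -6.


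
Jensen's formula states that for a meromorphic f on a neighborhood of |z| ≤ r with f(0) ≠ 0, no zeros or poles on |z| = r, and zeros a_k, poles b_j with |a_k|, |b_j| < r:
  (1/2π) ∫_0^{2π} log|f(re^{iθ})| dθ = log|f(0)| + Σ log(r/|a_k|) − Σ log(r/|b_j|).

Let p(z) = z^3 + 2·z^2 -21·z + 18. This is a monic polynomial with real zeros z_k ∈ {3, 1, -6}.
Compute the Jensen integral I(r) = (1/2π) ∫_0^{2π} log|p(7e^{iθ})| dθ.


Zeros: -6, 1, 3; r = 7.
Inside |z| < r: -6, 1, 3. Outside (|z| ≥ r): ∅.
p(0) = 18, so log|p(0)| = log(18) = 2.8904.
Apply Jensen: I(r) = log|p(0)| + Σ_k log(r/|z_k|), summed over zeros inside |z| < r.
  log(r/|z_k|) for z_k = 3: log(7/3) = 0.8473
  log(r/|z_k|) for z_k = 1: log(7/1) = 1.9459
  log(r/|z_k|) for z_k = -6: log(7/6) = 0.1542
Sum over inside zeros: 2.9474.
I(r) = log|p(0)| + (inside sum) = 2.8904 + 2.9474 = 5.8377.
Closed form (all zeros inside, monic): I(r) = n·log(r) = 3·log(7) = 5.8377. ✓

I(r) ≈ 5.8377.


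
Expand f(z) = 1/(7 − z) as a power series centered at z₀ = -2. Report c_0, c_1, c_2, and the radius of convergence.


Let w = z − z₀, so z = z₀ + w.
Then 7 − z = 7 − (z₀ + w) = (7 − z₀) − w = 9 − w.
f(z) = 1/(9 − w) = (1/(9)) · 1/(1 − w/(9)) = Σ_{n≥0} w^n / (9)^(n+1).
So c_n = 1/(9)^(n+1):
  c_0 = 1/(9)^1 = 1/9.
  c_1 = 1/(9)^2 = 1/81.
  c_2 = 1/(9)^3 = 1/729.
The series is valid for |w/d| < 1, i.e. |z − z₀| < |d|.
Radius of convergence: R = |7 − z₀| = |9| = 9 (distance from z₀ to the singularity z = 7).

c_0 = 1/9, c_1 = 1/81, c_2 = 1/729; R = 9.


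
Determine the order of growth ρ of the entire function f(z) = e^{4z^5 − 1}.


|e^{4z^5 − 1}| = e^{Re(4·z^5) + -1} ≤ e^{4|z|^5 + -1} = e^{4r^5 + -1} on |z| = r, so ρ ≤ 5. Choosing z on |z|=r so that 4·z^5 is real positive (always possible by picking arg z appropriately) gives |f(z)| = e^{4r^5 + -1}, matching the bound. The additive constant -1 does not affect log log M(r) ~ 5·log r. Hence ρ = 5.
Therefore ρ = 5.

Order ρ = 5.


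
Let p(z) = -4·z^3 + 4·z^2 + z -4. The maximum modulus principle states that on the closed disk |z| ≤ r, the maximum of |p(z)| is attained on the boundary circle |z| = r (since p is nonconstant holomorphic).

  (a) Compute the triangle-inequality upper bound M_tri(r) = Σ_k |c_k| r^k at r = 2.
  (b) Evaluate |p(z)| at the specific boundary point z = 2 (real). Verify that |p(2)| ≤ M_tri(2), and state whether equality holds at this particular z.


Coefficients: c_0 = -4, c_1 = 1, c_2 = 4, c_3 = -4. Radius r = 2.
Part (a). Triangle bound: M_tri(r) = Σ_k |c_k| r^k
  = |-4|·2^0 + |1|·2^1 + |4|·2^2 + |-4|·2^3
  = 4 + 2 + 16 + 32 = 54.
This bounds M(r) := max_{|z|=r} |p(z)| from above; equality holds iff all terms c_k z^k can be made to align in phase at a single z on |z|=r.
Part (b). At z = 2 (real, on the circle |z| = r):
  p(2) = (-4)·2^0 + (1)·2^1 + (4)·2^2 + (-4)·2^3 = -18.
  |p(2)| = 18.
Check: |p(2)| = 18 ≤ 54 = M_tri(2). ✓ Equality does not hold at z = 2 (the coefficients have mixed signs, so the terms do not all align in phase there).

M_tri(2) = 54; |p(2)| = 18; equality at z=2: no.


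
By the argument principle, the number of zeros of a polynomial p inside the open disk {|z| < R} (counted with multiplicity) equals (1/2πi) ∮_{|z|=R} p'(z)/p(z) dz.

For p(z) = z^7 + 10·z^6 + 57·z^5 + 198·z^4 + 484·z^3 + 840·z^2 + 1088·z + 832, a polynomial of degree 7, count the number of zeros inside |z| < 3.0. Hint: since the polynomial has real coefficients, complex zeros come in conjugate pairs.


The zeros of p are: -2, (-2 + 2i), (-2 - 2i), (-2 + 3i), (-2 - 3i), (0 + 2i), (0 - 2i).
Their magnitudes are: 2, 2.828, 2.828, 3.606, 3.606, 2, 2.
Zeros with |z| < R = 3.0: -2, (-2 + 2i), (-2 - 2i), (0 + 2i), (0 - 2i).
Count = 5.
By the argument principle, (1/2πi) ∮_{|z|=R} p'(z)/p(z) dz equals exactly this count.

Number of zeros inside |z| < 3.0: 5.


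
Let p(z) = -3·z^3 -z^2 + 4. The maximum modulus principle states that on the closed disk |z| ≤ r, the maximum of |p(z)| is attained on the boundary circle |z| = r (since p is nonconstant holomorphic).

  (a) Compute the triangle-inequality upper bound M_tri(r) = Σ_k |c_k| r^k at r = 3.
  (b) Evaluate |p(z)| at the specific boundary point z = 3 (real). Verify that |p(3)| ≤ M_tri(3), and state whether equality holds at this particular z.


Coefficients: c_0 = 4, c_1 = 0, c_2 = -1, c_3 = -3. Radius r = 3.
Part (a). Triangle bound: M_tri(r) = Σ_k |c_k| r^k
  = |4|·3^0 + |0|·3^1 + |-1|·3^2 + |-3|·3^3
  = 4 + 0 + 9 + 81 = 94.
This bounds M(r) := max_{|z|=r} |p(z)| from above; equality holds iff all terms c_k z^k can be made to align in phase at a single z on |z|=r.
Part (b). At z = 3 (real, on the circle |z| = r):
  p(3) = (4)·3^0 + (0)·3^1 + (-1)·3^2 + (-3)·3^3 = -86.
  |p(3)| = 86.
Check: |p(3)| = 86 ≤ 94 = M_tri(3). ✓ Equality does not hold at z = 3 (the coefficients have mixed signs, so the terms do not all align in phase there).

M_tri(3) = 94; |p(3)| = 86; equality at z=3: no.


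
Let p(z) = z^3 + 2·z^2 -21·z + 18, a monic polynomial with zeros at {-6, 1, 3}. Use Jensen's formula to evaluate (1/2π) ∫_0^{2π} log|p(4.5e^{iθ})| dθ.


Zeros: -6, 1, 3; r = 4.5.
Inside |z| < r: 1, 3. Outside (|z| ≥ r): -6.
p(0) = 18, so log|p(0)| = log(18) = 2.8904.
Apply Jensen: I(r) = log|p(0)| + Σ_k log(r/|z_k|), summed over zeros inside |z| < r.
  log(r/|z_k|) for z_k = 1: log(4.5/1) = 1.5041
  log(r/|z_k|) for z_k = 3: log(4.5/3) = 0.4055
  Outside zeros (-6) contribute nothing to the Jensen sum.
Sum over inside zeros: 1.9095.
I(r) = log|p(0)| + (inside sum) = 2.8904 + 1.9095 = 4.7999.
Note: since some zeros are outside |z| ≤ r, the simplified n·log(r) form does NOT apply — only the inside zeros contribute.

I(r) ≈ 4.7999.


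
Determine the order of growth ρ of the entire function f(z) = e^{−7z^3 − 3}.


|e^{−7z^3 − 3}| = e^{Re(-7·z^3) + -3} ≤ e^{7|z|^3 + -3} = e^{7r^3 + -3} on |z| = r, so ρ ≤ 3. Choosing z on |z|=r so that -7·z^3 is real positive (always possible by picking arg z appropriately) gives |f(z)| = e^{7r^3 + -3}, matching the bound. The additive constant -3 does not affect log log M(r) ~ 3·log r. Hence ρ = 3.
Therefore ρ = 3.

Order ρ = 3.


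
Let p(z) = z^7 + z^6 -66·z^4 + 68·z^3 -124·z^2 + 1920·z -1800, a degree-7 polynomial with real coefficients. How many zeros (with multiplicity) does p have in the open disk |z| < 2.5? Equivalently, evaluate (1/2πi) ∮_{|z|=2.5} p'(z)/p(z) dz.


The zeros of p are: 1, (3 + 1i), (3 - 1i), (-1 + 3i), (-1 - 3i), (-3 + 3i), (-3 - 3i).
Their magnitudes are: 1, 3.162, 3.162, 3.162, 3.162, 4.243, 4.243.
Zeros with |z| < R = 2.5: 1.
Count = 1.
By the argument principle, (1/2πi) ∮_{|z|=R} p'(z)/p(z) dz equals exactly this count.

Number of zeros inside |z| < 2.5: 1.


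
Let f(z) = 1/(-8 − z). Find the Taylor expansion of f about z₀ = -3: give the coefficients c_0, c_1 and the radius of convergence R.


Let w = z − z₀, so z = z₀ + w.
Then -8 − z = -8 − (z₀ + w) = (-8 − z₀) − w = -5 − w.
f(z) = 1/(-5 − w) = (1/(-5)) · 1/(1 − w/(-5)) = Σ_{n≥0} w^n / (-5)^(n+1).
So c_n = 1/(-5)^(n+1):
  c_0 = 1/(-5)^1 = -1/5.
  c_1 = 1/(-5)^2 = 1/25.
The series is valid for |w/d| < 1, i.e. |z − z₀| < |d|.
Radius of convergence: R = |-8 − z₀| = |-5| = 5 (distance from z₀ to the singularity z = -8).

c_0 = -1/5, c_1 = 1/25; R = 5.


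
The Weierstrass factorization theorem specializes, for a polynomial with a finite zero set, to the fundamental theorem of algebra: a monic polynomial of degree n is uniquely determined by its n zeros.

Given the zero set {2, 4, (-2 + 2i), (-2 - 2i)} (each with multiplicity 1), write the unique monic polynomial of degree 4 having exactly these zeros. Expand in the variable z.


The polynomial is p(z) = ∏_{α ∈ S} (z − α), where S = {2, 4, (-2 + 2i), (-2 - 2i)}.
Expanding the product yields: p(z) = z^4 -2·z^3 -8·z^2 -16·z + 64.
Note conjugate pairs combine to real quadratics: (z − (-2+2i))(z − (-2−2i)) = z² + 4z + 8.
The resulting polynomial has degree 4 and real coefficients as required.

p(z) = z^4 -2·z^3 -8·z^2 -16·z + 64.


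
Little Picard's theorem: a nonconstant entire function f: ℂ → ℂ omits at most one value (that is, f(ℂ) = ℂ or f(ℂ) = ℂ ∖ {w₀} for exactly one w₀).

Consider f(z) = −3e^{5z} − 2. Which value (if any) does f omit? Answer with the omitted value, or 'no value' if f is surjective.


Little Picard bounds the complement of f(ℂ) to at most one point.
e^{5z} is never zero on ℂ, so -3·e^{5z} takes every value in ℂ ∖ {0}. Adding -2 shifts the range to ℂ ∖ {-2}. Thus f omits exactly the value -2.

Omitted value: -2.


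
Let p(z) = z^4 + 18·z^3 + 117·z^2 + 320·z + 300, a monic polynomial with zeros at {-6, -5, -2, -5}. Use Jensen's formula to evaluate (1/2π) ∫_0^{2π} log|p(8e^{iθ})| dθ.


Zeros: -6, -5, -5, -2; r = 8.
Inside |z| < r: -6, -5, -5, -2. Outside (|z| ≥ r): ∅.
p(0) = 300, so log|p(0)| = log(300) = 5.7038.
Apply Jensen: I(r) = log|p(0)| + Σ_k log(r/|z_k|), summed over zeros inside |z| < r.
  log(r/|z_k|) for z_k = -6: log(8/6) = 0.2877
  log(r/|z_k|) for z_k = -5: log(8/5) = 0.4700
  log(r/|z_k|) for z_k = -2: log(8/2) = 1.3863
  log(r/|z_k|) for z_k = -5: log(8/5) = 0.4700
Sum over inside zeros: 2.6140.
I(r) = log|p(0)| + (inside sum) = 5.7038 + 2.6140 = 8.3178.
Closed form (all zeros inside, monic): I(r) = n·log(r) = 4·log(8) = 8.3178. ✓

I(r) ≈ 8.3178.


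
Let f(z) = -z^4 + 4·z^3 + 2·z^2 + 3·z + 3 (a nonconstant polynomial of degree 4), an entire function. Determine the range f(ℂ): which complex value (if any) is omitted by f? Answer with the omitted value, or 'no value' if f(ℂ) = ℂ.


Little Picard bounds the complement of f(ℂ) to at most one point.
For every w ∈ ℂ, the equation p(z) − w = 0 is a nonconstant polynomial in z and hence has at least one root by the fundamental theorem of algebra. So p is surjective onto ℂ, omitting no value.

Omitted value: no value.


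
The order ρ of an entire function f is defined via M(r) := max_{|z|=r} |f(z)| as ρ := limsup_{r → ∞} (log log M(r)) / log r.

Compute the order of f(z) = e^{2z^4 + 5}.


|e^{2z^4 + 5}| = e^{Re(2·z^4) + 5} ≤ e^{2|z|^4 + 5} = e^{2r^4 + 5} on |z| = r, so ρ ≤ 4. Choosing z on |z|=r so that 2·z^4 is real positive (always possible by picking arg z appropriately) gives |f(z)| = e^{2r^4 + 5}, matching the bound. The additive constant 5 does not affect log log M(r) ~ 4·log r. Hence ρ = 4.
Therefore ρ = 4.

Order ρ = 4.


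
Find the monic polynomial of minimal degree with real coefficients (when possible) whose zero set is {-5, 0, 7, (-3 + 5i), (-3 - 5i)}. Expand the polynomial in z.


The polynomial is p(z) = ∏_{α ∈ S} (z − α), where S = {-5, 0, 7, (-3 + 5i), (-3 - 5i)}.
Expanding the product yields: p(z) = z^5 + 4·z^4 -13·z^3 -278·z^2 -1190·z.
Note conjugate pairs combine to real quadratics: (z − (-3+5i))(z − (-3−5i)) = z² + 6z + 34.
The resulting polynomial has degree 5 and real coefficients as required.

p(z) = z^5 + 4·z^4 -13·z^3 -278·z^2 -1190·z.


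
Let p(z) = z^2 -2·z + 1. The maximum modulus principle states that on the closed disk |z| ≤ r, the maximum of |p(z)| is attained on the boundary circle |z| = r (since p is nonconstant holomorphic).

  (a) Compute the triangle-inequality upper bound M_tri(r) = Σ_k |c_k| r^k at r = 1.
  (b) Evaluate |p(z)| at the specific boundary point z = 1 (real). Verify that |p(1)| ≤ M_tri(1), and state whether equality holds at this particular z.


Coefficients: c_0 = 1, c_1 = -2, c_2 = 1. Radius r = 1.
Part (a). Triangle bound: M_tri(r) = Σ_k |c_k| r^k
  = |1|·1^0 + |-2|·1^1 + |1|·1^2
  = 1 + 2 + 1 = 4.
This bounds M(r) := max_{|z|=r} |p(z)| from above; equality holds iff all terms c_k z^k can be made to align in phase at a single z on |z|=r.
Part (b). At z = 1 (real, on the circle |z| = r):
  p(1) = (1)·1^0 + (-2)·1^1 + (1)·1^2 = 0.
  |p(1)| = 0.
Check: |p(1)| = 0 ≤ 4 = M_tri(1). ✓ Equality does not hold at z = 1 (the coefficients have mixed signs, so the terms do not all align in phase there).

M_tri(1) = 4; |p(1)| = 0; equality at z=1: no.


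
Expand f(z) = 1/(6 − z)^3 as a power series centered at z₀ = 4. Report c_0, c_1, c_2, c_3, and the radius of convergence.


Let w = z − z₀, so z = z₀ + w.
Then 6 − z = 6 − (z₀ + w) = (6 − z₀) − w = 2 − w.
f(z) = 1/(2 − w)^3 = (1/(2)^3) · (1 − w/(2))^{−3}.
By the binomial series (1−u)^{−3} = Σ_{n≥0} C(n+2, 2) u^n for |u|<1, with u = w/(2):
  c_n = C(n+2, 2) / (2)^(n+3).
  c_0 = 1/(2)^3 = 1/8.
  c_1 = 3/(2)^4 = 3/16.
  c_2 = 6/(2)^5 = 3/16.
  c_3 = 10/(2)^6 = 5/32.
The series is valid for |w/d| < 1, i.e. |z − z₀| < |d|.
Radius of convergence: R = |6 − z₀| = |2| = 2 (distance from z₀ to the singularity z = 6).

c_0 = 1/8, c_1 = 3/16, c_2 = 3/16, c_3 = 5/32; R = 2.


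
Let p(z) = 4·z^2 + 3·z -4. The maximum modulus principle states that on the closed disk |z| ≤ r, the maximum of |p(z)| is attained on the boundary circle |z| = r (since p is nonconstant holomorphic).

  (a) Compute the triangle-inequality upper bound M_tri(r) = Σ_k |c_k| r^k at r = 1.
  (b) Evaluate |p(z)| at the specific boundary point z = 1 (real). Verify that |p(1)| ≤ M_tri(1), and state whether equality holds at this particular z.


Coefficients: c_0 = -4, c_1 = 3, c_2 = 4. Radius r = 1.
Part (a). Triangle bound: M_tri(r) = Σ_k |c_k| r^k
  = |-4|·1^0 + |3|·1^1 + |4|·1^2
  = 4 + 3 + 4 = 11.
This bounds M(r) := max_{|z|=r} |p(z)| from above; equality holds iff all terms c_k z^k can be made to align in phase at a single z on |z|=r.
Part (b). At z = 1 (real, on the circle |z| = r):
  p(1) = (-4)·1^0 + (3)·1^1 + (4)·1^2 = 3.
  |p(1)| = 3.
Check: |p(1)| = 3 ≤ 11 = M_tri(1). ✓ Equality does not hold at z = 1 (the coefficients have mixed signs, so the terms do not all align in phase there).

M_tri(1) = 11; |p(1)| = 3; equality at z=1: no.


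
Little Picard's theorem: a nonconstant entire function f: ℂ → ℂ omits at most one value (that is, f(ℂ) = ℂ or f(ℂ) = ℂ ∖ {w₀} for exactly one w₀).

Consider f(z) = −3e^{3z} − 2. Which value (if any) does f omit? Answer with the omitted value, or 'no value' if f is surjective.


Little Picard bounds the complement of f(ℂ) to at most one point.
e^{3z} is never zero on ℂ, so -3·e^{3z} takes every value in ℂ ∖ {0}. Adding -2 shifts the range to ℂ ∖ {-2}. Thus f omits exactly the value -2.

Omitted value: -2.


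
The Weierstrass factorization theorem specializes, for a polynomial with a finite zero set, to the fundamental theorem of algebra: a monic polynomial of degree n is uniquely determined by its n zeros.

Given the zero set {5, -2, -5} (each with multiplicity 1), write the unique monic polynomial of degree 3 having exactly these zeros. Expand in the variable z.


The polynomial is p(z) = ∏_{α ∈ S} (z − α), where S = {5, -2, -5}.
Expanding the product yields: p(z) = z^3 + 2·z^2 -25·z -50.
The resulting polynomial has degree 3 and real coefficients as required.

p(z) = z^3 + 2·z^2 -25·z -50.


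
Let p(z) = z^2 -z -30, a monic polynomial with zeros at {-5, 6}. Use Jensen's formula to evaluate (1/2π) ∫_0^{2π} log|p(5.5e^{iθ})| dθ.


Zeros: -5, 6; r = 5.5.
Inside |z| < r: -5. Outside (|z| ≥ r): 6.
p(0) = -30, so log|p(0)| = log(30) = 3.4012.
Apply Jensen: I(r) = log|p(0)| + Σ_k log(r/|z_k|), summed over zeros inside |z| < r.
  log(r/|z_k|) for z_k = -5: log(5.5/5) = 0.0953
  Outside zeros (6) contribute nothing to the Jensen sum.
Sum over inside zeros: 0.0953.
I(r) = log|p(0)| + (inside sum) = 3.4012 + 0.0953 = 3.4965.
Note: since some zeros are outside |z| ≤ r, the simplified n·log(r) form does NOT apply — only the inside zeros contribute.

I(r) ≈ 3.4965.


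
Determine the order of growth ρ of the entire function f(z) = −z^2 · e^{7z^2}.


M(r) = max_{|z|=r} |-1|·|z|^2·|e^{7z^2}| = 1·r^2 · e^{7r^2} (the factors attain their maxima compatibly on |z|=r). Then log M(r) = log 1 + 2·log r + 7r^2, dominated by the last term, so log log M(r) ~ 2·log r. The polynomial factor -1z^2 contributes only a log r term and does not affect the order. ρ = 2.
Therefore ρ = 2.

Order ρ = 2.


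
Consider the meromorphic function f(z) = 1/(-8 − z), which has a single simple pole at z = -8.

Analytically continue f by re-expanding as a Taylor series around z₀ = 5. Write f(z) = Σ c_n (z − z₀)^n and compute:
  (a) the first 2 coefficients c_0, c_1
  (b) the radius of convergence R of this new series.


Let w = z − z₀, so z = z₀ + w.
Then -8 − z = -8 − (z₀ + w) = (-8 − z₀) − w = -13 − w.
f(z) = 1/(-13 − w) = (1/(-13)) · 1/(1 − w/(-13)) = Σ_{n≥0} w^n / (-13)^(n+1).
So c_n = 1/(-13)^(n+1):
  c_0 = 1/(-13)^1 = -1/13.
  c_1 = 1/(-13)^2 = 1/169.
The series is valid for |w/d| < 1, i.e. |z − z₀| < |d|.
Radius of convergence: R = |-8 − z₀| = |-13| = 13 (distance from z₀ to the singularity z = -8).

c_0 = -1/13, c_1 = 1/169; R = 13.


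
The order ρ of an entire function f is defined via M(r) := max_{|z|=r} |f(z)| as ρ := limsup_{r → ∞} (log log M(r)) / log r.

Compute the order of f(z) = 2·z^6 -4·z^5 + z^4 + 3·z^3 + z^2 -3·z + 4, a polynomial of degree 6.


|f(z)| ≤ Σ|c_k|·r^k = O(r^6) as r → ∞. Polynomial growth is O(e^{r^ε}) for every ε > 0 (since r^6/e^{r^ε} → 0), so ρ ≤ ε for all ε > 0, i.e. ρ = 0. Every nonconstant polynomial has order 0.
Therefore ρ = 0.

Order ρ = 0.


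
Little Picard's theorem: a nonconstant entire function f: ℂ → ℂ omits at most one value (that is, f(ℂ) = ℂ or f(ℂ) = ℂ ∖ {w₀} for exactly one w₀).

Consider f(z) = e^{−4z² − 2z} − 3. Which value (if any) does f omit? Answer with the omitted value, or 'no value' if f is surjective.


Little Picard bounds the complement of f(ℂ) to at most one point.
The exponent g(z) = −4z² − 2z is a nonconstant polynomial, hence surjective onto ℂ. So e^{g(z)} takes every value in {e^w : w ∈ ℂ} = ℂ ∖ {0}. Adding -3 shifts the range to ℂ ∖ {-3}. f omits exactly -3.

Omitted value: -3.


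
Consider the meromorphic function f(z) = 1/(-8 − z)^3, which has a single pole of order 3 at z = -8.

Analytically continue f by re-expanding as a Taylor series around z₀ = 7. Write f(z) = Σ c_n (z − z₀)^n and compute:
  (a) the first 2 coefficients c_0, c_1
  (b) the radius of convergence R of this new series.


Let w = z − z₀, so z = z₀ + w.
Then -8 − z = -8 − (z₀ + w) = (-8 − z₀) − w = -15 − w.
f(z) = 1/(-15 − w)^3 = (1/(-15)^3) · (1 − w/(-15))^{−3}.
By the binomial series (1−u)^{−3} = Σ_{n≥0} C(n+2, 2) u^n for |u|<1, with u = w/(-15):
  c_n = C(n+2, 2) / (-15)^(n+3).
  c_0 = 1/(-15)^3 = -1/3375.
  c_1 = 3/(-15)^4 = 1/16875.
The series is valid for |w/d| < 1, i.e. |z − z₀| < |d|.
Radius of convergence: R = |-8 − z₀| = |-15| = 15 (distance from z₀ to the singularity z = -8).

c_0 = -1/3375, c_1 = 1/16875; R = 15.


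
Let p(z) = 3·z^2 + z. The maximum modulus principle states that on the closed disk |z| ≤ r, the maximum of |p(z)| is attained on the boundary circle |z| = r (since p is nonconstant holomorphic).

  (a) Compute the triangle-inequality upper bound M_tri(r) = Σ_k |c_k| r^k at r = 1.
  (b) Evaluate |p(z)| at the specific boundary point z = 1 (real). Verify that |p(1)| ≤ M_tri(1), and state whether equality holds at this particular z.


Coefficients: c_0 = 0, c_1 = 1, c_2 = 3. Radius r = 1.
Part (a). Triangle bound: M_tri(r) = Σ_k |c_k| r^k
  = |0|·1^0 + |1|·1^1 + |3|·1^2
  = 0 + 1 + 3 = 4.
This bounds M(r) := max_{|z|=r} |p(z)| from above; equality holds iff all terms c_k z^k can be made to align in phase at a single z on |z|=r.
Part (b). At z = 1 (real, on the circle |z| = r):
  p(1) = (0)·1^0 + (1)·1^1 + (3)·1^2 = 4.
  |p(1)| = 4.
Since all nonzero coefficients share the same sign, |p(1)| = 4 = M_tri(1); the triangle bound is attained at z = 1, so in fact M(r) = 4.

M_tri(1) = 4; |p(1)| = 4; equality at z=1: yes.


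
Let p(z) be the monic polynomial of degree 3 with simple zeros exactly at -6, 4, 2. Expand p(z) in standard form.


The polynomial is p(z) = ∏_{α ∈ S} (z − α), where S = {-6, 4, 2}.
Expanding the product yields: p(z) = z^3 -28·z + 48.
The resulting polynomial has degree 3 and real coefficients as required.

p(z) = z^3 -28·z + 48.


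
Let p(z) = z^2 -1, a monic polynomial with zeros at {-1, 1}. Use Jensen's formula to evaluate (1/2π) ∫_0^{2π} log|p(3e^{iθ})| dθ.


Zeros: -1, 1; r = 3.
Inside |z| < r: -1, 1. Outside (|z| ≥ r): ∅.
p(0) = -1, so log|p(0)| = log(1) = 0.0000.
Apply Jensen: I(r) = log|p(0)| + Σ_k log(r/|z_k|), summed over zeros inside |z| < r.
  log(r/|z_k|) for z_k = -1: log(3/1) = 1.0986
  log(r/|z_k|) for z_k = 1: log(3/1) = 1.0986
Sum over inside zeros: 2.1972.
I(r) = log|p(0)| + (inside sum) = 0.0000 + 2.1972 = 2.1972.
Closed form (all zeros inside, monic): I(r) = n·log(r) = 2·log(3) = 2.1972. ✓

I(r) ≈ 2.1972.
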